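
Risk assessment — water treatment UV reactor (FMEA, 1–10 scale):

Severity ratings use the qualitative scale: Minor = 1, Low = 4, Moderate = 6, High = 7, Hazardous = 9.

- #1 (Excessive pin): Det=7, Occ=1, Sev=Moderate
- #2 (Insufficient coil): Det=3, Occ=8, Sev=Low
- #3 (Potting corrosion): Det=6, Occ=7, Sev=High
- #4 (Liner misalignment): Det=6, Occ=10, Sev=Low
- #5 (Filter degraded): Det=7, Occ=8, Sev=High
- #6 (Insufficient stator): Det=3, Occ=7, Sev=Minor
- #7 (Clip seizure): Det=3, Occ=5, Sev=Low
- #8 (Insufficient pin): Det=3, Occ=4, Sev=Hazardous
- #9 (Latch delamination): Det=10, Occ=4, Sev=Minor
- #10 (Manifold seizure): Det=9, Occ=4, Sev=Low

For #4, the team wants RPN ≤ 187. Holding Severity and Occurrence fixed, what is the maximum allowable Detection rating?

4

#4: S=4, O=10, D=6 → current RPN = 240.
Fixed product = 40. Need 40 × D ≤ 187, so D ≤ 187/40 = 4.67.
Maximum integer Detection rating = 4 (gives RPN 160; D=5 would give 200 > 187).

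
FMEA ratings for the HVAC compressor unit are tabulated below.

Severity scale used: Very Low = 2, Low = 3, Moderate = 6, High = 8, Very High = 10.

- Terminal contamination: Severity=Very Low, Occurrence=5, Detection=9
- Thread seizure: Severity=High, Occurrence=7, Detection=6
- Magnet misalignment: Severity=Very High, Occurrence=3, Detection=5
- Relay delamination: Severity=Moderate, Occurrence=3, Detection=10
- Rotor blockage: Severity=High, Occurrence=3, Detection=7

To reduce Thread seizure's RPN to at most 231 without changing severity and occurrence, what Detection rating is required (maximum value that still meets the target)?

4

Thread seizure: S=8, O=7, D=6 → current RPN = 336.
Fixed product = 56. Need 56 × D ≤ 231, so D ≤ 231/56 = 4.12.
Maximum integer Detection rating = 4 (gives RPN 224; D=5 would give 280 > 231).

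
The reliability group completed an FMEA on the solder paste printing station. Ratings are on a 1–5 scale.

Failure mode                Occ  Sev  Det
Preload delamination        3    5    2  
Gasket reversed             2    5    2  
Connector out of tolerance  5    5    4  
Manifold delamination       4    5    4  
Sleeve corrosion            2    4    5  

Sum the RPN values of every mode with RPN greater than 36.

RPN = Severity × Occurrence × Detection:
  Preload delamination: 5 × 3 × 2 = 30
  Gasket reversed: 5 × 2 × 2 = 20
  Connector out of tolerance: 5 × 5 × 4 = 100
  Manifold delamination: 5 × 4 × 4 = 80
  Sleeve corrosion: 4 × 2 × 5 = 40
RPN > 36: Connector out of tolerance (100), Manifold delamination (80), Sleeve corrosion (40).
Sum: 100 + 80 + 40 = 220.

220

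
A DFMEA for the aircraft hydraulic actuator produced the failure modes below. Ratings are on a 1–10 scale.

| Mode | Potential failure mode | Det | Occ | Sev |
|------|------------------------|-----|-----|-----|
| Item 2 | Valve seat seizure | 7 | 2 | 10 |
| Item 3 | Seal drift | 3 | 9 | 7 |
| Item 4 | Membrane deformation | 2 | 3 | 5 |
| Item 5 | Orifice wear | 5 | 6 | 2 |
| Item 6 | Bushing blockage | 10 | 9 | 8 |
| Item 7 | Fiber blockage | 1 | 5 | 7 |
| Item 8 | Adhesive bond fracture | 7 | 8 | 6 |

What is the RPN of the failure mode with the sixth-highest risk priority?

RPN = Severity × Occurrence × Detection:
  Item 2: 10 × 2 × 7 = 140
  Item 3: 7 × 9 × 3 = 189
  Item 4: 5 × 3 × 2 = 30
  Item 5: 2 × 6 × 5 = 60
  Item 6: 8 × 9 × 10 = 720
  Item 7: 7 × 5 × 1 = 35
  Item 8: 6 × 8 × 7 = 336
Sorted descending: 720, 336, 189, 140, 60, 35, 30.
The sixth-highest RPN is 35 (Item 7).

35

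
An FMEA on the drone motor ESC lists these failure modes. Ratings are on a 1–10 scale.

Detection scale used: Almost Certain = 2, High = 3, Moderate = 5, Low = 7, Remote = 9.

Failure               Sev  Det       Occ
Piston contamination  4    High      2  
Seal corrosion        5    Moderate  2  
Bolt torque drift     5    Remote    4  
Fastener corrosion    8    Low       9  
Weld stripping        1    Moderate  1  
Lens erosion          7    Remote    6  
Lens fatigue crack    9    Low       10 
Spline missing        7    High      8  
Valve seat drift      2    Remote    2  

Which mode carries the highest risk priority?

RPN = Severity × Occurrence × Detection:
  Piston contamination: 4 × 2 × 3 = 24
  Seal corrosion: 5 × 2 × 5 = 50
  Bolt torque drift: 5 × 4 × 9 = 180
  Fastener corrosion: 8 × 9 × 7 = 504
  Weld stripping: 1 × 1 × 5 = 5
  Lens erosion: 7 × 6 × 9 = 378
  Lens fatigue crack: 9 × 10 × 7 = 630
  Spline missing: 7 × 8 × 3 = 168
  Valve seat drift: 2 × 2 × 9 = 36
Highest RPN is 630 → Lens fatigue crack.

Lens fatigue crack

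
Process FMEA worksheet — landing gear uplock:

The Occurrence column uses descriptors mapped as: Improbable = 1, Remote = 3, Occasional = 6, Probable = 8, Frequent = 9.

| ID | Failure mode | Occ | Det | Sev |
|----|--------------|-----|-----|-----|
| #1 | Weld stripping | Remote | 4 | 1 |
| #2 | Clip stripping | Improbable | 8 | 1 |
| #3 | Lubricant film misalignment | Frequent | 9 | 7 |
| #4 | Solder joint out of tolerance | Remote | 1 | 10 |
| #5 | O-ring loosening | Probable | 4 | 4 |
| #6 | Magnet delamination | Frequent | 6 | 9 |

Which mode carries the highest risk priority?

RPN = Severity × Occurrence × Detection:
  #1: 1 × 3 × 4 = 12
  #2: 1 × 1 × 8 = 8
  #3: 7 × 9 × 9 = 567
  #4: 10 × 3 × 1 = 30
  #5: 4 × 8 × 4 = 128
  #6: 9 × 9 × 6 = 486
Highest RPN is 567 → #3.

#3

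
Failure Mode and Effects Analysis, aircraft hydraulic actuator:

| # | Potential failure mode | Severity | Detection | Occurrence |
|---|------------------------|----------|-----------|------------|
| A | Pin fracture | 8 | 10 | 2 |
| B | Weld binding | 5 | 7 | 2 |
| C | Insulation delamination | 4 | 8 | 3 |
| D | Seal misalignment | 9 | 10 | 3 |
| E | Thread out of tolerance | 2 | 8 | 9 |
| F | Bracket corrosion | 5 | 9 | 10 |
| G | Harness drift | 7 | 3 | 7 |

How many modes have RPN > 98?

RPN = Severity × Occurrence × Detection:
  A: 8 × 2 × 10 = 160
  B: 5 × 2 × 7 = 70
  C: 4 × 3 × 8 = 96
  D: 9 × 3 × 10 = 270
  E: 2 × 9 × 8 = 144
  F: 5 × 10 × 9 = 450
  G: 7 × 7 × 3 = 147
Modes with RPN > 98: A (160), D (270), E (144), F (450), G (147) → 5.

5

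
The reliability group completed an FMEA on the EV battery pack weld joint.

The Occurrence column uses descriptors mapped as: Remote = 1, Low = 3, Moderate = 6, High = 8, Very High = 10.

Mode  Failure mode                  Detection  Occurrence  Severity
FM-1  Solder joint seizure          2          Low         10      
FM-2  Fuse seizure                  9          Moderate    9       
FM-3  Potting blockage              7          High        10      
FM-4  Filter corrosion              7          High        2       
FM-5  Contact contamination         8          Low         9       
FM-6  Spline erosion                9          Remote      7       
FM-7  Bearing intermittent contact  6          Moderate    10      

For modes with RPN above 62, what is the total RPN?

RPN = Severity × Occurrence × Detection:
  FM-1: 10 × 3 × 2 = 60
  FM-2: 9 × 6 × 9 = 486
  FM-3: 10 × 8 × 7 = 560
  FM-4: 2 × 8 × 7 = 112
  FM-5: 9 × 3 × 8 = 216
  FM-6: 7 × 1 × 9 = 63
  FM-7: 10 × 6 × 6 = 360
RPN > 62: FM-2 (486), FM-3 (560), FM-4 (112), FM-5 (216), FM-6 (63), FM-7 (360).
Sum: 486 + 560 + 112 + 216 + 63 + 360 = 1797.

1797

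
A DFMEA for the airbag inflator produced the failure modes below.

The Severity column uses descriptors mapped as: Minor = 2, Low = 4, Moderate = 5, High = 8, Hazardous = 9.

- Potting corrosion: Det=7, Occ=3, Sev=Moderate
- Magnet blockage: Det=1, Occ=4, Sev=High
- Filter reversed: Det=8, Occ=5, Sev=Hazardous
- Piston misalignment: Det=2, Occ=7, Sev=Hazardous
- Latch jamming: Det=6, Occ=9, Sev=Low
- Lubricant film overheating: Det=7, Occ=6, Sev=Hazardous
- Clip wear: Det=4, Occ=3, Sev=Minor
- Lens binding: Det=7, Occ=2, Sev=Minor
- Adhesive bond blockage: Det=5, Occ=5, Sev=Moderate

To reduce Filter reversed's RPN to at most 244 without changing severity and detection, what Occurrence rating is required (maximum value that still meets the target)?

Filter reversed: S=9, O=5, D=8 → current RPN = 360.
Fixed product = 72. Need 72 × O ≤ 244, so O ≤ 244/72 = 3.39.
Maximum integer Occurrence rating = 3 (gives RPN 216; O=4 would give 288 > 244).

3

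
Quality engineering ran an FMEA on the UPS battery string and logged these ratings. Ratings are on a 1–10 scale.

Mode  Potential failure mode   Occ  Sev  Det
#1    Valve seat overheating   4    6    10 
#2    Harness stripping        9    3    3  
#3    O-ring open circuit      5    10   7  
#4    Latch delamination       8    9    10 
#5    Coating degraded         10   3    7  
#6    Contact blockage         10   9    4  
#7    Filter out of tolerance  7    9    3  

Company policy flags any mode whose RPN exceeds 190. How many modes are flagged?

RPN = Severity × Occurrence × Detection:
  #1: 6 × 4 × 10 = 240
  #2: 3 × 9 × 3 = 81
  #3: 10 × 5 × 7 = 350
  #4: 9 × 8 × 10 = 720
  #5: 3 × 10 × 7 = 210
  #6: 9 × 10 × 4 = 360
  #7: 9 × 7 × 3 = 189
Modes with RPN > 190: #1 (240), #3 (350), #4 (720), #5 (210), #6 (360) → 5.

5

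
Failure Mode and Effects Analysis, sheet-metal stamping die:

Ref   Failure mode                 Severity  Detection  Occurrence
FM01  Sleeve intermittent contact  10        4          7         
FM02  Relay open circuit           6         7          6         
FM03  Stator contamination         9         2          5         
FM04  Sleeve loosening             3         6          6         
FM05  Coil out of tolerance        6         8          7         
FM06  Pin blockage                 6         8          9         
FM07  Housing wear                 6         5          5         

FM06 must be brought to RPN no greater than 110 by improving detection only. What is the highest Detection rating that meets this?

FM06: S=6, O=9, D=8 → current RPN = 432.
Fixed product = 54. Need 54 × D ≤ 110, so D ≤ 110/54 = 2.04.
Maximum integer Detection rating = 2 (gives RPN 108; D=3 would give 162 > 110).

2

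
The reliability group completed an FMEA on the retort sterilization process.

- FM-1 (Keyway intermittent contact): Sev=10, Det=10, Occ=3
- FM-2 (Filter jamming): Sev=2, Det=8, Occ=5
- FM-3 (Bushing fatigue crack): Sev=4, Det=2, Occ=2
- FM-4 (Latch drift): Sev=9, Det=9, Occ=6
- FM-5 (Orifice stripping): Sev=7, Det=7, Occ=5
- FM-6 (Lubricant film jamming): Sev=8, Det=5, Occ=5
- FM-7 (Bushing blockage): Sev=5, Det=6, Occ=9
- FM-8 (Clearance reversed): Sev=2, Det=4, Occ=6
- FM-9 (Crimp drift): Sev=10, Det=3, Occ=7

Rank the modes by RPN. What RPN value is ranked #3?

270

RPN = Severity × Occurrence × Detection:
  FM-1: 10 × 3 × 10 = 300
  FM-2: 2 × 5 × 8 = 80
  FM-3: 4 × 2 × 2 = 16
  FM-4: 9 × 6 × 9 = 486
  FM-5: 7 × 5 × 7 = 245
  FM-6: 8 × 5 × 5 = 200
  FM-7: 5 × 9 × 6 = 270
  FM-8: 2 × 6 × 4 = 48
  FM-9: 10 × 7 × 3 = 210
Sorted descending: 486, 300, 270, 245, 210, 200, 80, 48, 16.
The third-highest RPN is 270 (FM-7).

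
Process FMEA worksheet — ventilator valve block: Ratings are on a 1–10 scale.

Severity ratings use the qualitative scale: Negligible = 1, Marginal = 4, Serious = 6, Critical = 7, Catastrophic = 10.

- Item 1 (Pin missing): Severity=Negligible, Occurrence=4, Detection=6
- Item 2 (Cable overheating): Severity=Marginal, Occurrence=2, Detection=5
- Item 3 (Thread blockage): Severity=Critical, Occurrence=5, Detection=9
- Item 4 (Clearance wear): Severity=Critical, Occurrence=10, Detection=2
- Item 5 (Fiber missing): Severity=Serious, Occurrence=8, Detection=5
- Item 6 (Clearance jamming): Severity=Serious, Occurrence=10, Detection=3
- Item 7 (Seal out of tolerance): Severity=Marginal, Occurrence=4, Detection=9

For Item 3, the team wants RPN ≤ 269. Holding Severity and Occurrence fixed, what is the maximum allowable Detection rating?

7

Item 3: S=7, O=5, D=9 → current RPN = 315.
Fixed product = 35. Need 35 × D ≤ 269, so D ≤ 269/35 = 7.69.
Maximum integer Detection rating = 7 (gives RPN 245; D=8 would give 280 > 269).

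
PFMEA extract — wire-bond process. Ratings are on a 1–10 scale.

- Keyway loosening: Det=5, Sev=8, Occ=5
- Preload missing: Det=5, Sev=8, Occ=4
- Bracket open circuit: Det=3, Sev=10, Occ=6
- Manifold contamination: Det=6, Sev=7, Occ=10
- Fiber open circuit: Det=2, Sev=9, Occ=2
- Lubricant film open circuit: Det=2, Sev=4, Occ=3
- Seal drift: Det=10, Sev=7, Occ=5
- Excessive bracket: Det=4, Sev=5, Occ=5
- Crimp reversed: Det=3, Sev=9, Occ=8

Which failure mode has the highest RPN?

Manifold contamination

RPN = Severity × Occurrence × Detection:
  Keyway loosening: 8 × 5 × 5 = 200
  Preload missing: 8 × 4 × 5 = 160
  Bracket open circuit: 10 × 6 × 3 = 180
  Manifold contamination: 7 × 10 × 6 = 420
  Fiber open circuit: 9 × 2 × 2 = 36
  Lubricant film open circuit: 4 × 3 × 2 = 24
  Seal drift: 7 × 5 × 10 = 350
  Excessive bracket: 5 × 5 × 4 = 100
  Crimp reversed: 9 × 8 × 3 = 216
Highest RPN is 420 → Manifold contamination.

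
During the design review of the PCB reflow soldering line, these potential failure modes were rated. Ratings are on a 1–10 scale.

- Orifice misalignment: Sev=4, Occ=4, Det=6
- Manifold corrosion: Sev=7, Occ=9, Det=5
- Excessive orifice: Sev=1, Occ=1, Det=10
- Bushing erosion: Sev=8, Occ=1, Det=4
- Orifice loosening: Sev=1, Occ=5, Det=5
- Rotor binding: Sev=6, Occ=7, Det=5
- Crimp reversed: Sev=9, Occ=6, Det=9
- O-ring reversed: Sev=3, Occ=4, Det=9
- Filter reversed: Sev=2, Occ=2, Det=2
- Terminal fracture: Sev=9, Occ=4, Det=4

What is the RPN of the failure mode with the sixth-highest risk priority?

96

RPN = Severity × Occurrence × Detection:
  Orifice misalignment: 4 × 4 × 6 = 96
  Manifold corrosion: 7 × 9 × 5 = 315
  Excessive orifice: 1 × 1 × 10 = 10
  Bushing erosion: 8 × 1 × 4 = 32
  Orifice loosening: 1 × 5 × 5 = 25
  Rotor binding: 6 × 7 × 5 = 210
  Crimp reversed: 9 × 6 × 9 = 486
  O-ring reversed: 3 × 4 × 9 = 108
  Filter reversed: 2 × 2 × 2 = 8
  Terminal fracture: 9 × 4 × 4 = 144
Sorted descending: 486, 315, 210, 144, 108, 96, 32, 25, 10, 8.
The sixth-highest RPN is 96 (Orifice misalignment).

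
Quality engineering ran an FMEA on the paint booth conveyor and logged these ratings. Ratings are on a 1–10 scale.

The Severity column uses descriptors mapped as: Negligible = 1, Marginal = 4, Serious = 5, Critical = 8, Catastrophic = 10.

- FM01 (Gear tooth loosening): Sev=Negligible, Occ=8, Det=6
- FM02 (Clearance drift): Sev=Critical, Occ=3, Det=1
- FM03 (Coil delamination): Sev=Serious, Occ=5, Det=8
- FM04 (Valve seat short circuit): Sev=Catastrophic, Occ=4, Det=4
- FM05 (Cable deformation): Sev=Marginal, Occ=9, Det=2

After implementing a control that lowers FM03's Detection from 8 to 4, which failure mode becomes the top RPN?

RPN = Severity × Occurrence × Detection:
  FM01: 1 × 8 × 6 = 48
  FM02: 8 × 3 × 1 = 24
  FM03: 5 × 5 × 8 = 200
  FM04: 10 × 4 × 4 = 160
  FM05: 4 × 9 × 2 = 72
After action: FM03 → 5 × 5 × 4 = 100.
Revised RPNs: FM04=160, FM03=100, FM05=72, FM01=48, FM02=24.
Highest is now FM04 (160).

FM04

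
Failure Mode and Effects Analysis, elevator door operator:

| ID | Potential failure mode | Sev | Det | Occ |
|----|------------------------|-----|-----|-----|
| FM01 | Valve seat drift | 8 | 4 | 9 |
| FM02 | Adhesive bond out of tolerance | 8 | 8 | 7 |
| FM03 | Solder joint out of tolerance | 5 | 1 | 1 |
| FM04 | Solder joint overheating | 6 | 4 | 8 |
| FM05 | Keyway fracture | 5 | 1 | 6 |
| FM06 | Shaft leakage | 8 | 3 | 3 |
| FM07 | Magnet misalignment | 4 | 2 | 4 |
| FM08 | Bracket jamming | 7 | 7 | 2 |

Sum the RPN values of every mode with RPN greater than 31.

1130

RPN = Severity × Occurrence × Detection:
  FM01: 8 × 9 × 4 = 288
  FM02: 8 × 7 × 8 = 448
  FM03: 5 × 1 × 1 = 5
  FM04: 6 × 8 × 4 = 192
  FM05: 5 × 6 × 1 = 30
  FM06: 8 × 3 × 3 = 72
  FM07: 4 × 4 × 2 = 32
  FM08: 7 × 2 × 7 = 98
RPN > 31: FM01 (288), FM02 (448), FM04 (192), FM06 (72), FM07 (32), FM08 (98).
Sum: 288 + 448 + 192 + 72 + 32 + 98 = 1130.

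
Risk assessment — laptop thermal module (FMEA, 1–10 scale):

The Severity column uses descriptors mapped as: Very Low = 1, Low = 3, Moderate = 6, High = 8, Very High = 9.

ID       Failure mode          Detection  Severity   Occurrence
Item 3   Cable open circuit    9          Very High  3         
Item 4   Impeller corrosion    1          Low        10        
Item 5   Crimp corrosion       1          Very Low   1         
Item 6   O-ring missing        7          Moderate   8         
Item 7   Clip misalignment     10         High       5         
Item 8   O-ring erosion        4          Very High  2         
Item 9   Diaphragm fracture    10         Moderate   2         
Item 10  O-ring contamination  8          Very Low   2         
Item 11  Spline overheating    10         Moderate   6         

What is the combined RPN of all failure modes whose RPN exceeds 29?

RPN = Severity × Occurrence × Detection:
  Item 3: 9 × 3 × 9 = 243
  Item 4: 3 × 10 × 1 = 30
  Item 5: 1 × 1 × 1 = 1
  Item 6: 6 × 8 × 7 = 336
  Item 7: 8 × 5 × 10 = 400
  Item 8: 9 × 2 × 4 = 72
  Item 9: 6 × 2 × 10 = 120
  Item 10: 1 × 2 × 8 = 16
  Item 11: 6 × 6 × 10 = 360
RPN > 29: Item 3 (243), Item 4 (30), Item 6 (336), Item 7 (400), Item 8 (72), Item 9 (120), Item 11 (360).
Sum: 243 + 30 + 336 + 400 + 72 + 120 + 360 = 1561.

1561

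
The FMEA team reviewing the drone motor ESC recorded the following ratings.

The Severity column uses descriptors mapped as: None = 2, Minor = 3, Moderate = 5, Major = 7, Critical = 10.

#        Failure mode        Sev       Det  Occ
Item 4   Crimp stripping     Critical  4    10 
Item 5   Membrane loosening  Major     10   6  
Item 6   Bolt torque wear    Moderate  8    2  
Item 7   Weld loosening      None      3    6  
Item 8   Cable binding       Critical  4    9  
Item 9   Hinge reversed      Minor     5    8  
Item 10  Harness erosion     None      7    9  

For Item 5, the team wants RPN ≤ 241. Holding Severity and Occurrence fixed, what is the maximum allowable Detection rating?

Item 5: S=7, O=6, D=10 → current RPN = 420.
Fixed product = 42. Need 42 × D ≤ 241, so D ≤ 241/42 = 5.74.
Maximum integer Detection rating = 5 (gives RPN 210; D=6 would give 252 > 241).

5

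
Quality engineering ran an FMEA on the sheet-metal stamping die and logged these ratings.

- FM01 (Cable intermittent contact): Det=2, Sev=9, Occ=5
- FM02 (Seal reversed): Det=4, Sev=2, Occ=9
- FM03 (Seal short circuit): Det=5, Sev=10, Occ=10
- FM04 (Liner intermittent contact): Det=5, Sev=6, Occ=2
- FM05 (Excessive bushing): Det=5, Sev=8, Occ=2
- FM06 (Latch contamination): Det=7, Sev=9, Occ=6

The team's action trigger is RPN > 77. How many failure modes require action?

4

RPN = Severity × Occurrence × Detection:
  FM01: 9 × 5 × 2 = 90
  FM02: 2 × 9 × 4 = 72
  FM03: 10 × 10 × 5 = 500
  FM04: 6 × 2 × 5 = 60
  FM05: 8 × 2 × 5 = 80
  FM06: 9 × 6 × 7 = 378
Modes with RPN > 77: FM01 (90), FM03 (500), FM05 (80), FM06 (378) → 4.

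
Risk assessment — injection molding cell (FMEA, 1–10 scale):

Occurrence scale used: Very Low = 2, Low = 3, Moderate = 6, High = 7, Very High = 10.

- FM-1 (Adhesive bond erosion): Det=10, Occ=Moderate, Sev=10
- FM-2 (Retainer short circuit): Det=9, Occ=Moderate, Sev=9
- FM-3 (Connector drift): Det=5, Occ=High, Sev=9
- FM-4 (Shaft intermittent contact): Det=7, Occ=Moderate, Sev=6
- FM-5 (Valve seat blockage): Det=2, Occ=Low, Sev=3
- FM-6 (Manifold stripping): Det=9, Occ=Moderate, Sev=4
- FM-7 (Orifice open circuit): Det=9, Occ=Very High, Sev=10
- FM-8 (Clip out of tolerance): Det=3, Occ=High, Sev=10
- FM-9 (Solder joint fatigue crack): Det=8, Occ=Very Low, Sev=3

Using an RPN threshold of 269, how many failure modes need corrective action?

RPN = Severity × Occurrence × Detection:
  FM-1: 10 × 6 × 10 = 600
  FM-2: 9 × 6 × 9 = 486
  FM-3: 9 × 7 × 5 = 315
  FM-4: 6 × 6 × 7 = 252
  FM-5: 3 × 3 × 2 = 18
  FM-6: 4 × 6 × 9 = 216
  FM-7: 10 × 10 × 9 = 900
  FM-8: 10 × 7 × 3 = 210
  FM-9: 3 × 2 × 8 = 48
Modes with RPN ≥ 269: FM-1 (600), FM-2 (486), FM-3 (315), FM-7 (900) → 4.

4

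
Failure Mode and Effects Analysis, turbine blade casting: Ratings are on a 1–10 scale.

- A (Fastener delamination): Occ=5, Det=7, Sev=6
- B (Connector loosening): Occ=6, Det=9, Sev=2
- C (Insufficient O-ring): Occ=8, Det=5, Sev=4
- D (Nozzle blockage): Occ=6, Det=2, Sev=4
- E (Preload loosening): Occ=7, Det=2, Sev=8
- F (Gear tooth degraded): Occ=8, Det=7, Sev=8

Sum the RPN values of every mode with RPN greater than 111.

930

RPN = Severity × Occurrence × Detection:
  A: 6 × 5 × 7 = 210
  B: 2 × 6 × 9 = 108
  C: 4 × 8 × 5 = 160
  D: 4 × 6 × 2 = 48
  E: 8 × 7 × 2 = 112
  F: 8 × 8 × 7 = 448
RPN > 111: A (210), C (160), E (112), F (448).
Sum: 210 + 160 + 112 + 448 = 930.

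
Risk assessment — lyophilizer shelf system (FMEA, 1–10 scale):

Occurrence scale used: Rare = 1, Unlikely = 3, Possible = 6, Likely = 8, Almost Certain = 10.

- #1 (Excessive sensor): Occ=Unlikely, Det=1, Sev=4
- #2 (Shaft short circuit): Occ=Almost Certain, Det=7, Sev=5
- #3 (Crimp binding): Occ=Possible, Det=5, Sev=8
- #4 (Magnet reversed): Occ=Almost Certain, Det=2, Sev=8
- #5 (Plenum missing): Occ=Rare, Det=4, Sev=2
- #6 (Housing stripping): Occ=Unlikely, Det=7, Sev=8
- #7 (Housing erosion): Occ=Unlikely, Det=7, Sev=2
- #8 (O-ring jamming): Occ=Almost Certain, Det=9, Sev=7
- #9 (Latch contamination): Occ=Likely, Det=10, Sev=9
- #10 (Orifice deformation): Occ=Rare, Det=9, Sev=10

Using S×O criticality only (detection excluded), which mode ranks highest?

#4

Criticality = Severity × Occurrence:
  #1: 4 × 3 = 12
  #2: 5 × 10 = 50
  #3: 8 × 6 = 48
  #4: 8 × 10 = 80
  #5: 2 × 1 = 2
  #6: 8 × 3 = 24
  #7: 2 × 3 = 6
  #8: 7 × 10 = 70
  #9: 9 × 8 = 72
  #10: 10 × 1 = 10
Highest criticality is 80 → #4.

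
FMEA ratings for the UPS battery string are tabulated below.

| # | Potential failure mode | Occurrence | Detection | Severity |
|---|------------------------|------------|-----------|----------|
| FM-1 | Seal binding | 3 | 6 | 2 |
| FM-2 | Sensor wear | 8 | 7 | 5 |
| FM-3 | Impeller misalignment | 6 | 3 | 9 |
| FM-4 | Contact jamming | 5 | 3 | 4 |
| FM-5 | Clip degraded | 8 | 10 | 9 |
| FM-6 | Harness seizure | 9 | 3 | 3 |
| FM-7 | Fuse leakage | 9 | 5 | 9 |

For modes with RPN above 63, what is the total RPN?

1648

RPN = Severity × Occurrence × Detection:
  FM-1: 2 × 3 × 6 = 36
  FM-2: 5 × 8 × 7 = 280
  FM-3: 9 × 6 × 3 = 162
  FM-4: 4 × 5 × 3 = 60
  FM-5: 9 × 8 × 10 = 720
  FM-6: 3 × 9 × 3 = 81
  FM-7: 9 × 9 × 5 = 405
RPN > 63: FM-2 (280), FM-3 (162), FM-5 (720), FM-6 (81), FM-7 (405).
Sum: 280 + 162 + 720 + 81 + 405 = 1648.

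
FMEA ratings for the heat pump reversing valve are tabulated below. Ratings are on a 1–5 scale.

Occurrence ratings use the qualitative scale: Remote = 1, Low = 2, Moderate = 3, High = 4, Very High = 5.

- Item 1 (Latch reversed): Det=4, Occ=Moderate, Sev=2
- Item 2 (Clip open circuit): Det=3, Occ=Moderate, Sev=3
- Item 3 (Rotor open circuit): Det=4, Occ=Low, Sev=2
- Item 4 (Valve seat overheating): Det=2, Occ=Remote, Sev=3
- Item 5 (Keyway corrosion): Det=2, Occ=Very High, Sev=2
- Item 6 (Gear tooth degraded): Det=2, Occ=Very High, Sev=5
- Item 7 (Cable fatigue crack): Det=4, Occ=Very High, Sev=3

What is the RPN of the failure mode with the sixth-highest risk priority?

RPN = Severity × Occurrence × Detection:
  Item 1: 2 × 3 × 4 = 24
  Item 2: 3 × 3 × 3 = 27
  Item 3: 2 × 2 × 4 = 16
  Item 4: 3 × 1 × 2 = 6
  Item 5: 2 × 5 × 2 = 20
  Item 6: 5 × 5 × 2 = 50
  Item 7: 3 × 5 × 4 = 60
Sorted descending: 60, 50, 27, 24, 20, 16, 6.
The sixth-highest RPN is 16 (Item 3).

16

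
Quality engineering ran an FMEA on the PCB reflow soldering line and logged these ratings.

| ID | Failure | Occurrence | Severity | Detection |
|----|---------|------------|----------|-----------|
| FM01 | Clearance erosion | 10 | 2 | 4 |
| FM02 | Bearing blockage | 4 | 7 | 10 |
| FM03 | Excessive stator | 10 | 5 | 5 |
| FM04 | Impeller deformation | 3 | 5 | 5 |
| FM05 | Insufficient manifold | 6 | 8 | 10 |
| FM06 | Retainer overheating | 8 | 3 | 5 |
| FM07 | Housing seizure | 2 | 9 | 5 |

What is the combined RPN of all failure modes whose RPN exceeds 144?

RPN = Severity × Occurrence × Detection:
  FM01: 2 × 10 × 4 = 80
  FM02: 7 × 4 × 10 = 280
  FM03: 5 × 10 × 5 = 250
  FM04: 5 × 3 × 5 = 75
  FM05: 8 × 6 × 10 = 480
  FM06: 3 × 8 × 5 = 120
  FM07: 9 × 2 × 5 = 90
RPN > 144: FM02 (280), FM03 (250), FM05 (480).
Sum: 280 + 250 + 480 = 1010.

1010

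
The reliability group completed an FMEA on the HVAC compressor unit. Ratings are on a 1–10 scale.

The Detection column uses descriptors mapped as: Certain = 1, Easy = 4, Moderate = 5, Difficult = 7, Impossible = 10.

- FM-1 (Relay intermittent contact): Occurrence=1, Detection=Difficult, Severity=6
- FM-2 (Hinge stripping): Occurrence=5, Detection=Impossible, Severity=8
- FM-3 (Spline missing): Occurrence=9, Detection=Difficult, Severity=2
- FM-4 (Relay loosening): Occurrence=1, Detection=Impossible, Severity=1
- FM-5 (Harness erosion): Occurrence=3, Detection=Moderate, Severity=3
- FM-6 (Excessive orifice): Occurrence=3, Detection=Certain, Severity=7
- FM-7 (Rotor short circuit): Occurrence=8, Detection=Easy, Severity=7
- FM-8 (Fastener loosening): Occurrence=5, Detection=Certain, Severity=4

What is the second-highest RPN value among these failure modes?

224

RPN = Severity × Occurrence × Detection:
  FM-1: 6 × 1 × 7 = 42
  FM-2: 8 × 5 × 10 = 400
  FM-3: 2 × 9 × 7 = 126
  FM-4: 1 × 1 × 10 = 10
  FM-5: 3 × 3 × 5 = 45
  FM-6: 7 × 3 × 1 = 21
  FM-7: 7 × 8 × 4 = 224
  FM-8: 4 × 5 × 1 = 20
Sorted descending: 400, 224, 126, 45, 42, 21, 20, 10.
The second-highest RPN is 224 (FM-7).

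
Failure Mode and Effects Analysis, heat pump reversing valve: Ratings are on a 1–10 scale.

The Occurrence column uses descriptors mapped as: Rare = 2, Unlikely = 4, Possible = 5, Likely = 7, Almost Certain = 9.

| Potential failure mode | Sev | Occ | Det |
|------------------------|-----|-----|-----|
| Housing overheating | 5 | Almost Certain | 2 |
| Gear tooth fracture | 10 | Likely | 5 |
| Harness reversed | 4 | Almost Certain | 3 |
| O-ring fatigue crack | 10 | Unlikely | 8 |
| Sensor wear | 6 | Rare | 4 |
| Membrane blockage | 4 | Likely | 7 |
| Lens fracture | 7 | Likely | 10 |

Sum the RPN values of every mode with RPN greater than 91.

RPN = Severity × Occurrence × Detection:
  Housing overheating: 5 × 9 × 2 = 90
  Gear tooth fracture: 10 × 7 × 5 = 350
  Harness reversed: 4 × 9 × 3 = 108
  O-ring fatigue crack: 10 × 4 × 8 = 320
  Sensor wear: 6 × 2 × 4 = 48
  Membrane blockage: 4 × 7 × 7 = 196
  Lens fracture: 7 × 7 × 10 = 490
RPN > 91: Gear tooth fracture (350), Harness reversed (108), O-ring fatigue crack (320), Membrane blockage (196), Lens fracture (490).
Sum: 350 + 108 + 320 + 196 + 490 = 1464.

1464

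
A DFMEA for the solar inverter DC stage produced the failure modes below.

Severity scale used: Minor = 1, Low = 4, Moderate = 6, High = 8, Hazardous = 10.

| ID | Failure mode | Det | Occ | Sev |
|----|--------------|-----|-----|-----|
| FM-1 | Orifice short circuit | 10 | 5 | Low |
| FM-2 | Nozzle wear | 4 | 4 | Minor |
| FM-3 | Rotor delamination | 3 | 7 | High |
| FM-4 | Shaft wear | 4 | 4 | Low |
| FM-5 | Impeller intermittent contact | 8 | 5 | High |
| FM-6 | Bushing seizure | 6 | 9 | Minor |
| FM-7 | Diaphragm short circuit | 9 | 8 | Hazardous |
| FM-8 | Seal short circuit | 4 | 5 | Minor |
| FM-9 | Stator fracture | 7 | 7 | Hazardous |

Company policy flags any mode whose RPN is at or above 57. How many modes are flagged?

RPN = Severity × Occurrence × Detection:
  FM-1: 4 × 5 × 10 = 200
  FM-2: 1 × 4 × 4 = 16
  FM-3: 8 × 7 × 3 = 168
  FM-4: 4 × 4 × 4 = 64
  FM-5: 8 × 5 × 8 = 320
  FM-6: 1 × 9 × 6 = 54
  FM-7: 10 × 8 × 9 = 720
  FM-8: 1 × 5 × 4 = 20
  FM-9: 10 × 7 × 7 = 490
Modes with RPN ≥ 57: FM-1 (200), FM-3 (168), FM-4 (64), FM-5 (320), FM-7 (720), FM-9 (490) → 6.

6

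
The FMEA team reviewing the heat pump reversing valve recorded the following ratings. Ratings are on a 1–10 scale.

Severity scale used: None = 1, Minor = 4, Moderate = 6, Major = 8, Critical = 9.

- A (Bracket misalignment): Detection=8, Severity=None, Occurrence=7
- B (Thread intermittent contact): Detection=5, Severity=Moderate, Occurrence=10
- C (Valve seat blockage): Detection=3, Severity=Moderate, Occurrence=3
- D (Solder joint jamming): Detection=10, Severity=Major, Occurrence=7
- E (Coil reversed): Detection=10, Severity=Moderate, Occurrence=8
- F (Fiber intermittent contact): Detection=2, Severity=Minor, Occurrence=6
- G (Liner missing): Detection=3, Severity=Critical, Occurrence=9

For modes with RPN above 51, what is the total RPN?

RPN = Severity × Occurrence × Detection:
  A: 1 × 7 × 8 = 56
  B: 6 × 10 × 5 = 300
  C: 6 × 3 × 3 = 54
  D: 8 × 7 × 10 = 560
  E: 6 × 8 × 10 = 480
  F: 4 × 6 × 2 = 48
  G: 9 × 9 × 3 = 243
RPN > 51: A (56), B (300), C (54), D (560), E (480), G (243).
Sum: 56 + 300 + 54 + 560 + 480 + 243 = 1693.

1693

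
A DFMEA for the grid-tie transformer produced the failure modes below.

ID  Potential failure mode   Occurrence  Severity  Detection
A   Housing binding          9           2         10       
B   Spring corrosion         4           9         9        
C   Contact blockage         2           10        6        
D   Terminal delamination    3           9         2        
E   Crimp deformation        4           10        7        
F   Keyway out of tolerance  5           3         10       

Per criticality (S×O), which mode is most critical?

E

Criticality = Severity × Occurrence:
  A: 2 × 9 = 18
  B: 9 × 4 = 36
  C: 10 × 2 = 20
  D: 9 × 3 = 27
  E: 10 × 4 = 40
  F: 3 × 5 = 15
Highest criticality is 40 → E.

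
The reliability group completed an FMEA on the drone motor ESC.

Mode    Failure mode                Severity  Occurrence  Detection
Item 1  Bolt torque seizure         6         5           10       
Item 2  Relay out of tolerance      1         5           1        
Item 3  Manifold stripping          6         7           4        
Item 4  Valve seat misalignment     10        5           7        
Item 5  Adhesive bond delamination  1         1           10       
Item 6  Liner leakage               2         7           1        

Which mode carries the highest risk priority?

Item 4

RPN = Severity × Occurrence × Detection:
  Item 1: 6 × 5 × 10 = 300
  Item 2: 1 × 5 × 1 = 5
  Item 3: 6 × 7 × 4 = 168
  Item 4: 10 × 5 × 7 = 350
  Item 5: 1 × 1 × 10 = 10
  Item 6: 2 × 7 × 1 = 14
Highest RPN is 350 → Item 4.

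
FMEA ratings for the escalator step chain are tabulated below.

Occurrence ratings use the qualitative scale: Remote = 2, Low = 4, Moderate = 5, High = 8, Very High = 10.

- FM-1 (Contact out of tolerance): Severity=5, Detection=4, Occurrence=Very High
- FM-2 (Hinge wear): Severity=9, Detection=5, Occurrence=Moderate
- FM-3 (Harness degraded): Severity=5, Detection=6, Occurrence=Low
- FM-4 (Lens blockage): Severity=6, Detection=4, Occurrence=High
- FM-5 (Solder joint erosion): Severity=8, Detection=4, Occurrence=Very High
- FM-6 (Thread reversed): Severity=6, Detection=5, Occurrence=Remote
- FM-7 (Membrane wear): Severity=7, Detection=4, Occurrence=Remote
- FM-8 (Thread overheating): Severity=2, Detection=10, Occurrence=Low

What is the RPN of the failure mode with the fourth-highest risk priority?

192

RPN = Severity × Occurrence × Detection:
  FM-1: 5 × 10 × 4 = 200
  FM-2: 9 × 5 × 5 = 225
  FM-3: 5 × 4 × 6 = 120
  FM-4: 6 × 8 × 4 = 192
  FM-5: 8 × 10 × 4 = 320
  FM-6: 6 × 2 × 5 = 60
  FM-7: 7 × 2 × 4 = 56
  FM-8: 2 × 4 × 10 = 80
Sorted descending: 320, 225, 200, 192, 120, 80, 60, 56.
The fourth-highest RPN is 192 (FM-4).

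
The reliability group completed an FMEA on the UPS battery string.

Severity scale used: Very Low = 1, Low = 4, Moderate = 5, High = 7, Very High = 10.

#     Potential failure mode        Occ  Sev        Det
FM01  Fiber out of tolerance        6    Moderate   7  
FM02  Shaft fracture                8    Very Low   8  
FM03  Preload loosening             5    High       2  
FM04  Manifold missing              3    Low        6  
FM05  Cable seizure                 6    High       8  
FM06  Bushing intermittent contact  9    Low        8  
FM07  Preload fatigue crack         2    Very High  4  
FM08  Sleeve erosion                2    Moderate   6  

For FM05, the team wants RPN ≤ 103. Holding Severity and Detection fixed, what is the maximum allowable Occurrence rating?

FM05: S=7, O=6, D=8 → current RPN = 336.
Fixed product = 56. Need 56 × O ≤ 103, so O ≤ 103/56 = 1.84.
Maximum integer Occurrence rating = 1 (gives RPN 56; O=2 would give 112 > 103).

1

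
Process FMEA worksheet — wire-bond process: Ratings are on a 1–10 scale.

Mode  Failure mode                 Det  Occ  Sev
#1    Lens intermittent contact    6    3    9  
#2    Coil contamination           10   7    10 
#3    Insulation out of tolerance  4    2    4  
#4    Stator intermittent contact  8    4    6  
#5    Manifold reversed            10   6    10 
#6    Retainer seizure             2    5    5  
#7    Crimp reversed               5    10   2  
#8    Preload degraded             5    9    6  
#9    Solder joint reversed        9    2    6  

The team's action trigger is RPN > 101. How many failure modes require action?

RPN = Severity × Occurrence × Detection:
  #1: 9 × 3 × 6 = 162
  #2: 10 × 7 × 10 = 700
  #3: 4 × 2 × 4 = 32
  #4: 6 × 4 × 8 = 192
  #5: 10 × 6 × 10 = 600
  #6: 5 × 5 × 2 = 50
  #7: 2 × 10 × 5 = 100
  #8: 6 × 9 × 5 = 270
  #9: 6 × 2 × 9 = 108
Modes with RPN > 101: #1 (162), #2 (700), #4 (192), #5 (600), #8 (270), #9 (108) → 6.

6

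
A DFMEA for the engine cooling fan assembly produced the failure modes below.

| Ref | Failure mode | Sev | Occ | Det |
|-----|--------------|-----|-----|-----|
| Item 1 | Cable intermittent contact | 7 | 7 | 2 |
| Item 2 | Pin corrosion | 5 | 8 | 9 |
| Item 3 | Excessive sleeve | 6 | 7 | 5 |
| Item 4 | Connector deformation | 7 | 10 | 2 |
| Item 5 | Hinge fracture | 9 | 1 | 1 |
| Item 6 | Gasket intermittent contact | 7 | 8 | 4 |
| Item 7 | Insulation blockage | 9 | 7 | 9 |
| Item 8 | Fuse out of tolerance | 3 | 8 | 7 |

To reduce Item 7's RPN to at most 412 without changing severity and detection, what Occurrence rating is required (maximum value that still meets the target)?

5

Item 7: S=9, O=7, D=9 → current RPN = 567.
Fixed product = 81. Need 81 × O ≤ 412, so O ≤ 412/81 = 5.09.
Maximum integer Occurrence rating = 5 (gives RPN 405; O=6 would give 486 > 412).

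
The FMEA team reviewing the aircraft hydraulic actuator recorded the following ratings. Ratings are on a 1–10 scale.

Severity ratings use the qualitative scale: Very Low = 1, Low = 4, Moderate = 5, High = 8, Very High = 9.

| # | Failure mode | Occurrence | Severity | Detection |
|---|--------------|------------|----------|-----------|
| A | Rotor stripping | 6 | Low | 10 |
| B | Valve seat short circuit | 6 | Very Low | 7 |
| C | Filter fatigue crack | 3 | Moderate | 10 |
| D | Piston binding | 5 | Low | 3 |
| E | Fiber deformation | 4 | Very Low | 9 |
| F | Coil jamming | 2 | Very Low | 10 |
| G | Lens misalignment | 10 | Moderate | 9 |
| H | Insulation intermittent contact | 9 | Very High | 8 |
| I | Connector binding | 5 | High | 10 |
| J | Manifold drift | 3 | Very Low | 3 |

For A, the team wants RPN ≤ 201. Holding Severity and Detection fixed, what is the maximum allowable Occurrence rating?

5

A: S=4, O=6, D=10 → current RPN = 240.
Fixed product = 40. Need 40 × O ≤ 201, so O ≤ 201/40 = 5.03.
Maximum integer Occurrence rating = 5 (gives RPN 200; O=6 would give 240 > 201).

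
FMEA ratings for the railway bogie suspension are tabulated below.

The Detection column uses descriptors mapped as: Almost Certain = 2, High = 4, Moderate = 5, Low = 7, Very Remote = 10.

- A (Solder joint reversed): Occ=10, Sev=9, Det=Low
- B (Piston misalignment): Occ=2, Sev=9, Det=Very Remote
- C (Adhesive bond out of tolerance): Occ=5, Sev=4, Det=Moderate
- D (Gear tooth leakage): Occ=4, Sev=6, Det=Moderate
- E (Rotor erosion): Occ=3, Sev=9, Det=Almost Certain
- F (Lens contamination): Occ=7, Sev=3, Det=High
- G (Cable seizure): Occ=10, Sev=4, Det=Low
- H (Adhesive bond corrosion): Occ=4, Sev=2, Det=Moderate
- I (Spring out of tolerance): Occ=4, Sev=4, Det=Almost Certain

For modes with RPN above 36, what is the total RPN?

RPN = Severity × Occurrence × Detection:
  A: 9 × 10 × 7 = 630
  B: 9 × 2 × 10 = 180
  C: 4 × 5 × 5 = 100
  D: 6 × 4 × 5 = 120
  E: 9 × 3 × 2 = 54
  F: 3 × 7 × 4 = 84
  G: 4 × 10 × 7 = 280
  H: 2 × 4 × 5 = 40
  I: 4 × 4 × 2 = 32
RPN > 36: A (630), B (180), C (100), D (120), E (54), F (84), G (280), H (40).
Sum: 630 + 180 + 100 + 120 + 54 + 84 + 280 + 40 = 1488.

1488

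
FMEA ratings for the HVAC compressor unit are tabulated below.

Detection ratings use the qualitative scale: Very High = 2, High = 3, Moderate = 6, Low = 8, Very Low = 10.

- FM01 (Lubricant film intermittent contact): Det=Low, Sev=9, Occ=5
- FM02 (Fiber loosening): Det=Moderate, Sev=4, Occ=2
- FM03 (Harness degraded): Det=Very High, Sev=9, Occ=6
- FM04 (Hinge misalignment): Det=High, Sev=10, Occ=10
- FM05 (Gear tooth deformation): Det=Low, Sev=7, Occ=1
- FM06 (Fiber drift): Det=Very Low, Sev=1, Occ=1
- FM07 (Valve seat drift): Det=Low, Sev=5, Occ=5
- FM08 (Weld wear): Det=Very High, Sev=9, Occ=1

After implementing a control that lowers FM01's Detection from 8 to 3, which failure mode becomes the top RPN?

RPN = Severity × Occurrence × Detection:
  FM01: 9 × 5 × 8 = 360
  FM02: 4 × 2 × 6 = 48
  FM03: 9 × 6 × 2 = 108
  FM04: 10 × 10 × 3 = 300
  FM05: 7 × 1 × 8 = 56
  FM06: 1 × 1 × 10 = 10
  FM07: 5 × 5 × 8 = 200
  FM08: 9 × 1 × 2 = 18
After action: FM01 → 9 × 5 × 3 = 135.
Revised RPNs: FM04=300, FM07=200, FM01=135, FM03=108, FM05=56, FM02=48, FM08=18, FM06=10.
Highest is now FM04 (300).

FM04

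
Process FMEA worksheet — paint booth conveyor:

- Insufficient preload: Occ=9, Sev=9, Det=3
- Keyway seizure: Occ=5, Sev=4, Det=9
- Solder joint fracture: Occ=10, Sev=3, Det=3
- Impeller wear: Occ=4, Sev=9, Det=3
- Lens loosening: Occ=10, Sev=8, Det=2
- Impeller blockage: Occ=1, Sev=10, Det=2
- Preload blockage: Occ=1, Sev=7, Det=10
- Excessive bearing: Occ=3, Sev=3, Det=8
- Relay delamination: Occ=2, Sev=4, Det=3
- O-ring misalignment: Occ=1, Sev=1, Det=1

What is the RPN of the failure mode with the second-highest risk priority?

180

RPN = Severity × Occurrence × Detection:
  Insufficient preload: 9 × 9 × 3 = 243
  Keyway seizure: 4 × 5 × 9 = 180
  Solder joint fracture: 3 × 10 × 3 = 90
  Impeller wear: 9 × 4 × 3 = 108
  Lens loosening: 8 × 10 × 2 = 160
  Impeller blockage: 10 × 1 × 2 = 20
  Preload blockage: 7 × 1 × 10 = 70
  Excessive bearing: 3 × 3 × 8 = 72
  Relay delamination: 4 × 2 × 3 = 24
  O-ring misalignment: 1 × 1 × 1 = 1
Sorted descending: 243, 180, 160, 108, 90, 72, 70, 24, 20, 1.
The second-highest RPN is 180 (Keyway seizure).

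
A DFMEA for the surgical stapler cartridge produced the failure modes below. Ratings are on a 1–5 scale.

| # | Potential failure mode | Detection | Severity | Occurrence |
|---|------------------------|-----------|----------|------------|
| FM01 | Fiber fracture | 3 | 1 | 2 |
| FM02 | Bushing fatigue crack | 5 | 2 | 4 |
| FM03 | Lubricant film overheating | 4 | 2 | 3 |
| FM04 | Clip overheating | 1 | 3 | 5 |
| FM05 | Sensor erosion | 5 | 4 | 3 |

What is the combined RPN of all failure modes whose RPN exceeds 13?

139

RPN = Severity × Occurrence × Detection:
  FM01: 1 × 2 × 3 = 6
  FM02: 2 × 4 × 5 = 40
  FM03: 2 × 3 × 4 = 24
  FM04: 3 × 5 × 1 = 15
  FM05: 4 × 3 × 5 = 60
RPN > 13: FM02 (40), FM03 (24), FM04 (15), FM05 (60).
Sum: 40 + 24 + 15 + 60 = 139.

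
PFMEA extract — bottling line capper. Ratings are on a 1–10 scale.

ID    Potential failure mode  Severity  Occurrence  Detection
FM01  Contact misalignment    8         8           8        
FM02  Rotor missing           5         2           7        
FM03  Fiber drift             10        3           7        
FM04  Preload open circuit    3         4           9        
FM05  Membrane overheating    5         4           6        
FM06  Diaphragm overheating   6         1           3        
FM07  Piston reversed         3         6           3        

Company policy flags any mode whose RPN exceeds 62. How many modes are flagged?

RPN = Severity × Occurrence × Detection:
  FM01: 8 × 8 × 8 = 512
  FM02: 5 × 2 × 7 = 70
  FM03: 10 × 3 × 7 = 210
  FM04: 3 × 4 × 9 = 108
  FM05: 5 × 4 × 6 = 120
  FM06: 6 × 1 × 3 = 18
  FM07: 3 × 6 × 3 = 54
Modes with RPN > 62: FM01 (512), FM02 (70), FM03 (210), FM04 (108), FM05 (120) → 5.

5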